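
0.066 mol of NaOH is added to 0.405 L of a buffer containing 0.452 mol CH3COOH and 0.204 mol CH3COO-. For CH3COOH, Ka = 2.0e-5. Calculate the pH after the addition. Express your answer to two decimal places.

pH = 4.54

OH- converts CH3COOH to CH3COO-: CH3COOH → 0.386 mol, CH3COO- → 0.27 mol.
pKa = −log(2.0 × 10^-5) = 4.699
pH = pKa + log([A⁻]/[HA]) = 4.699 + log(0.27/0.386) = 4.699 -0.155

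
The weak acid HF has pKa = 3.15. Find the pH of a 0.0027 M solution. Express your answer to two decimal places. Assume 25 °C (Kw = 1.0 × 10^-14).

pH = 2.97

HF ⇌ F- + H+
Ka = 10^(−3.15) = 7.08 × 10^-4
From the ICE table, Ka = x²/(0.0027 − x) = 7.08 × 10^-4.
x is not negligible relative to C₀; solve x² + 0.000708·x − 1.91e-06 = 0.
x = [−0.000708 + √(0.000708² + 7.65e-06)]/2 = 1.07 × 10^-3 M
pH = −log[H+] = −log(1.07 × 10^-3) = 2.97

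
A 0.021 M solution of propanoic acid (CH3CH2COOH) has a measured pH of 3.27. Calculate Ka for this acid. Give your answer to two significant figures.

[H+] = 10^(-3.27) = 5.37 × 10^-4 M
At equilibrium [HA] = 0.021 − 5.37 × 10^-4 = 2.05 × 10^-2 M
Ka = [H+][A-]/[HA] = (5.37 × 10^-4)² / 2.05 × 10^-2 = 1.4 × 10^-5

Ka = 1.4 × 10^-5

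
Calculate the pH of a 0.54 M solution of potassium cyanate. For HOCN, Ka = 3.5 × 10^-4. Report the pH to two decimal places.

OCN- is the conjugate base of the weak acid HOCN.
Kb = Kw/Ka = 1.0×10^-14 / 3.5 × 10^-4 = 2.86 × 10^-11
From the ICE table, Kb = [OH-]²/(0.54 − [OH-]) = 2.86 × 10^-11.
Since Kb ≪ C₀, [OH-] ≈ √(Kb·C₀) = 3.93 × 10^-6 M.
Check: 0.00073% ionized — well under 5%, approximation valid.
pOH = 5.41, so pH = 14.00 − pOH = 8.59

pH = 8.59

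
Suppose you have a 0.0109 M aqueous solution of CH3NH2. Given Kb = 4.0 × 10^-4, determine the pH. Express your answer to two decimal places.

CH3NH2 + H2O ⇌ CH3NH3+ + OH-
Kb = x²/(0.0109 − x) = 4.0 × 10^-4
Here C₀/Kb ≈ 27.2, so the small-x approximation fails. Use the quadratic:
x = (−Kb + √(Kb² + 4·Kb·C₀))/2 = 1.90 × 10^-3 M
pOH = −log(1.90 × 10^-3) = 2.72; pH = 14.00 − 2.72 = 11.28

pH = 11.28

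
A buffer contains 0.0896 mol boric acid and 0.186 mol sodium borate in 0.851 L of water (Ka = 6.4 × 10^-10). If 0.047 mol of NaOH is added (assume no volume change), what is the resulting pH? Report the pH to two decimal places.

pH = 9.93

OH- converts B(OH)3 to B(OH)4-: B(OH)3 → 0.0426 mol, B(OH)4- → 0.233 mol.
pKa = −log(6.4 × 10^-10) = 9.194
pH = pKa + log([A⁻]/[HA]) = 9.194 + log(0.233/0.0426) = 9.194 +0.738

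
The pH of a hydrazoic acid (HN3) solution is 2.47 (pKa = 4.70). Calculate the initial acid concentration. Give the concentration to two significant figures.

[H+] = 10^(-2.47) = 3.39 × 10^-3 M = x
Ka = 10^(−4.70) = 2.00 × 10^-5
Ka = x²/(C₀ − x) ⇒ C₀ = x + x²/Ka
C₀ = 3.39 × 10^-3 + (3.39 × 10^-3)²/(2.00 × 10^-5) = 5.78 × 10^-1 M

C₀ = 5.8 × 10^-1 M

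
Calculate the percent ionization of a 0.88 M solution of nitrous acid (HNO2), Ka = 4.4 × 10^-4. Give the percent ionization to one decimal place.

2.2%

HNO2 ⇌ NO2- + H+; let x = [H+] at equilibrium.
x ≈ √(Ka·C₀) = √(4.4 × 10^-4 × 0.88) = 1.97 × 10^-2 M
% ionization = x/C₀ × 100% = 1.97 × 10^-2/0.88 × 100% = 2.2%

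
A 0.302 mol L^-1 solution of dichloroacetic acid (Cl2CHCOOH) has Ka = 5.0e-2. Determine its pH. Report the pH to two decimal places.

Cl2CHCOOH ⇌ Cl2CHCOO- + H+
From the ICE table, Ka = [H+]²/(0.302 − [H+]) = 5.0 × 10^-2.
The 5% rule fails; solving [H+]² + Ka·[H+] − Ka·C₀ = 0 exactly:
[H+] = [−0.05 + √(0.05² + 0.0604)]/2 = 1.00 × 10^-1 M
pH = −log[H+] = −log(1.00 × 10^-1) = 1.00

pH = 1.00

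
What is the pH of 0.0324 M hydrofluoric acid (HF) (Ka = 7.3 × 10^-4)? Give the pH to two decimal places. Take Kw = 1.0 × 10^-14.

pH = 2.35

HF ⇌ F- + H+
Ka = x²/(0.0324 − x) = 7.3 × 10^-4
x is not negligible relative to C₀; solve x² + 0.00073·x − 2.37e-05 = 0.
x = (−Ka + √(Ka² + 4·Ka·C₀))/2 = 4.51 × 10^-3 M
pH = −log[H+] = −log(4.51 × 10^-3) = 2.35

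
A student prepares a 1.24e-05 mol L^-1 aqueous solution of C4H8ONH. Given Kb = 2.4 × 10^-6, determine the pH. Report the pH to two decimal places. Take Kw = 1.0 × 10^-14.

pH = 8.64

C4H8ONH + H2O ⇌ C4H8ONH2+ + OH-
From the ICE table, Kb = [OH-]²/(1.24e-05 − [OH-]) = 2.4 × 10^-6.
Here C₀/Kb ≈ 5.17, so the small-[OH-] approximation fails. Use the quadratic:
[OH-] = [−2.4e-06 + √(2.4e-06² + 1.19e-10)]/2 = 4.39 × 10^-6 M
pOH = −log(4.39 × 10^-6) = 5.36; pH = 14.00 − 5.36 = 8.64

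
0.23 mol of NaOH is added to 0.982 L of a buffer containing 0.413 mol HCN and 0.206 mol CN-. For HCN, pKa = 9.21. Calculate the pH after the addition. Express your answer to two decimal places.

pH = 9.59

OH- converts HCN to CN-: HCN → 0.183 mol, CN- → 0.436 mol.
Henderson–Hasselbalch with mole ratio 0.436/0.183: pH = 9.21 + (+0.377)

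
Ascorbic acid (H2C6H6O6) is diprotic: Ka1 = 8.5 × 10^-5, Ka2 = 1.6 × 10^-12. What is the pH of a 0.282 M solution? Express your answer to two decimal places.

Since Ka1 ≫ Ka2, the first ionization dominates [H+].
Ka1 = x²/(0.282 − x) = 8.5 × 10^-5
x ≈ √(8.5 × 10^-5 × 0.282) = 4.90 × 10^-3 M
pH = −log(4.90 × 10^-3) = 2.31

pH = 2.31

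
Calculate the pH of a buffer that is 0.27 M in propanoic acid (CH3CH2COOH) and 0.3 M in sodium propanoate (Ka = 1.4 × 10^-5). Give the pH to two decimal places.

pH = 4.90

pKa = −log(1.4 × 10^-5) = 4.854
pH = pKa + log([A⁻]/[HA]) = 4.854 + log(0.3/0.27)
pH = 4.854 + (+0.046) = 4.90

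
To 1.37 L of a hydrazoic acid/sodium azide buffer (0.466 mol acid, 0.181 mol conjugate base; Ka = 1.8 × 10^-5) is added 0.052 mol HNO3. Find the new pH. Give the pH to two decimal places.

After neutralization: n(HN3) = 0.518 mol, n(N3-) = 0.129 mol.
pKa = −log(1.8 × 10^-5) = 4.745
Henderson–Hasselbalch with mole ratio 0.129/0.518: pH = 4.745 + (-0.604)

pH = 4.14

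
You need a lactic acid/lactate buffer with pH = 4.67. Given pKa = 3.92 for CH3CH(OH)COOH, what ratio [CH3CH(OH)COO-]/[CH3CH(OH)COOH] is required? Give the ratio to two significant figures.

ratio = 5.6

pH = pKa + log(r) ⇒ log(r) = 4.67 − 3.92 = +0.75
r = [CH3CH(OH)COO-]/[CH3CH(OH)COOH] = 10^(+0.75) = 5.62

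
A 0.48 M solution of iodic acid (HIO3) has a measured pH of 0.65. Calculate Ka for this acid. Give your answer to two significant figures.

[H+] = 10^(-0.65) = 2.24 × 10^-1 M
At equilibrium [HA] = 0.48 − 2.24 × 10^-1 = 2.56 × 10^-1 M
Ka = [H+][A-]/[HA] = (2.24 × 10^-1)² / 2.56 × 10^-1 = 2.0 × 10^-1

Ka = 2.0 × 10^-1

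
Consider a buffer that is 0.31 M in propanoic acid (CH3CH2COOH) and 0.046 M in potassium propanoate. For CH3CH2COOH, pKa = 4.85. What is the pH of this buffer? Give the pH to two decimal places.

Henderson–Hasselbalch: pH = pKa + log([CH3CH2COO-]/[CH3CH2COOH]) = 4.85 + log(0.046/0.31)
pH = 4.85 + (-0.829) = 4.02

pH = 4.02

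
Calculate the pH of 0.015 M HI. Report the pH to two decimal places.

pH = 1.82

HI is a strong acid and dissociates completely, so [H+] = 0.015 M.
pH = -log(0.015) = 1.82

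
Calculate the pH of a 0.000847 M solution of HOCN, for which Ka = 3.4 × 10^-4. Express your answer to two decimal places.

HOCN ⇌ OCN- + H+
From the ICE table, Ka = x²/(0.000847 − x) = 3.4 × 10^-4.
The 5% rule fails; solving x² + Ka·x − Ka·C₀ = 0 exactly:
x = [−0.00034 + √(0.00034² + 1.15e-06)]/2 = 3.93 × 10^-4 M
pH = −log[H+] = −log(3.93 × 10^-4) = 3.41

pH = 3.41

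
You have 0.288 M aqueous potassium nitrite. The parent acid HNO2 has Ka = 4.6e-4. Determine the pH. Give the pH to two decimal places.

NO2- is the conjugate base of the weak acid HNO2.
Kb = Kw/Ka = 1.0×10^-14 / 4.6 × 10^-4 = 2.17 × 10^-11
Let x = [OH-] at equilibrium. Kb = x²/(0.288 − x).
Neglecting x in the denominator: x = √(2.17 × 10^-11 × 0.288) = 2.50 × 10^-6 M
(x/C₀ = 0.00087% < 5%, so the approximation holds.)
pOH = 5.60, so pH = 14.00 − pOH = 8.40

pH = 8.40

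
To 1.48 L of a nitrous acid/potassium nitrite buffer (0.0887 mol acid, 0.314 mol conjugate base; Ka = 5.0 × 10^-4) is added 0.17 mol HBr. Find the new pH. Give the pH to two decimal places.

pH = 3.05

Added H+ converts NO2- to HNO2: HNO2 → 0.259 mol, NO2- → 0.144 mol.
pKa = −log(5.0 × 10^-4) = 3.301
Henderson–Hasselbalch with mole ratio 0.144/0.259: pH = 3.301 + (-0.255)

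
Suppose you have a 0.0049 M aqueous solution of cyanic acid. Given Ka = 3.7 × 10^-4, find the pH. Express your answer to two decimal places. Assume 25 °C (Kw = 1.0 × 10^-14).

HOCN ⇌ OCN- + H+
From the ICE table, Ka = [H+]²/(0.0049 − [H+]) = 3.7 × 10^-4.
Here C₀/Ka ≈ 13.2, so the small-[H+] approximation fails. Use the quadratic:
[H+] = (−Ka + √(Ka² + 4·Ka·C₀))/2 = 1.17 × 10^-3 M
pH = −log[H+] = −log(1.17 × 10^-3) = 2.93

pH = 2.93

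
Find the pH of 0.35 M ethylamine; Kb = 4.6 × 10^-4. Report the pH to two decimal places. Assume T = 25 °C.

C2H5NH2 + H2O ⇌ C2H5NH3+ + OH-
Kb = [OH-]²/(0.35 − [OH-]) = 4.6 × 10^-4
Assume [OH-] ≪ 0.35: [OH-] ≈ √(4.6 × 10^-4 × 0.35) = 1.27 × 10^-2 M
([OH-]/C₀ = 3.6% < 5%, so the approximation holds.)
pOH = −log(1.27 × 10^-2) = 1.90; pH = 14.00 − 1.90 = 12.10

pH = 12.10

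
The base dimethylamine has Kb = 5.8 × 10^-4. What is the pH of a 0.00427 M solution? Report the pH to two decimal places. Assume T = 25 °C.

(CH3)2NH + H2O ⇌ (CH3)2NH2+ + OH-
Kb = [OH-]²/(0.00427 − [OH-]) = 5.8 × 10^-4
The 5% rule fails; solving [OH-]² + Kb·[OH-] − Kb·C₀ = 0 exactly:
[OH-] = [−0.00058 + √(0.00058² + 9.91e-06)]/2 = 1.31 × 10^-3 M
pOH = 2.88, so pH = 14.00 − pOH = 11.12

pH = 11.12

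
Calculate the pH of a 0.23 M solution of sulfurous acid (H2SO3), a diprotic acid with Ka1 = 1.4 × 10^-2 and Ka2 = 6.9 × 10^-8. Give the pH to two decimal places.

Since Ka1 ≫ Ka2, the first ionization dominates [H+].
Ka1 = x²/(0.23 − x) = 1.4 × 10^-2
Solving the quadratic: x = (−Ka1 + √(Ka1² + 4·Ka1·C₀))/2 = 5.02 × 10^-2 M
pH = −log(5.02 × 10^-2) = 1.30

pH = 1.30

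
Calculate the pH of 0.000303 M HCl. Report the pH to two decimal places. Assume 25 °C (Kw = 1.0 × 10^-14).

pH = 3.52

HCl is a strong acid and dissociates completely, so [H+] = 0.000303 M.
pH = -log(0.000303) = 3.52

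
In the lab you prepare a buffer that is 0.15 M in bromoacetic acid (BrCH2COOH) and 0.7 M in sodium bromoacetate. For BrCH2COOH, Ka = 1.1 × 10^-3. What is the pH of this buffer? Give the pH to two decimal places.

pH = 3.63

pKa = −log(1.1 × 10^-3) = 2.959
pH = pKa + log([A⁻]/[HA]) = 2.959 + log(0.7/0.15)
pH = 2.959 + (+0.669) = 3.63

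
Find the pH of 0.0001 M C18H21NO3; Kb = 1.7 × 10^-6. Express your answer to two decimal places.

pH = 9.09

C18H21NO3 + H2O ⇌ C18H22NO3+ + OH-
From the ICE table, Kb = x²/(0.0001 − x) = 1.7 × 10^-6.
Here C₀/Kb ≈ 58.8, so the small-x approximation fails. Use the quadratic:
x = (−Kb + √(Kb² + 4·Kb·C₀))/2 = 1.22 × 10^-5 M
pOH = 4.91, so pH = 14.00 − pOH = 9.09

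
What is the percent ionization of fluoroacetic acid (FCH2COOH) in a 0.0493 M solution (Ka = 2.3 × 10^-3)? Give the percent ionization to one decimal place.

19.4%

FCH2COOH ⇌ FCH2COO- + H+; let x = [H+] at equilibrium.
Ka = x²/(C₀ − x); solving the quadratic gives x = 9.56 × 10^-3 M.
% ionization = x/C₀ × 100% = 9.56 × 10^-3/0.0493 × 100% = 19.4%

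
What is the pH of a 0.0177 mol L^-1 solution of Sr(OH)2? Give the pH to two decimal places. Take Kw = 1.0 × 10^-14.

pH = 12.55

Sr(OH)2 is a strong base (each formula unit releases 2 OH-); [OH-] = 0.0354 M.
pOH = -log(0.0354) = 1.45
pH = 14.00 - 1.45 = 12.55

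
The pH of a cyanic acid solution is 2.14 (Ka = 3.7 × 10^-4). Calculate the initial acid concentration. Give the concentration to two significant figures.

[H+] = 10^(-2.14) = 7.24 × 10^-3 M = x
Ka = x²/(C₀ − x) ⇒ C₀ = x + x²/Ka
C₀ = 7.24 × 10^-3 + (7.24 × 10^-3)²/(3.7 × 10^-4) = 1.49 × 10^-1 M

C₀ = 1.5 × 10^-1 M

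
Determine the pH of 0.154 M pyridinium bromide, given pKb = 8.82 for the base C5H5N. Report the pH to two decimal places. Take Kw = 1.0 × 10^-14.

pH = 3.00

C5H5NH+ is the conjugate acid of the weak base C5H5N.
Kb = 10^(−8.82) = 1.51 × 10^-9
Ka = Kw/Kb = 1.0×10^-14 / 1.51 × 10^-9 = 6.62 × 10^-6
Let x = [H+] at equilibrium. Ka = x²/(0.154 − x).
Neglecting x in the denominator: x = √(6.62 × 10^-6 × 0.154) = 1.01 × 10^-3 M
(x/C₀ = 0.66% < 5%, so the approximation holds.)
pH = −log[H+] = −log(1.01 × 10^-3) = 3.00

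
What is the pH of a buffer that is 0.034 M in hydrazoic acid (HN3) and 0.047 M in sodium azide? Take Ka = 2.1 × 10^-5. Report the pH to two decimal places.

pH = 4.82

pKa = −log(2.1 × 10^-5) = 4.678
Henderson–Hasselbalch: pH = pKa + log([N3-]/[HN3]) = 4.678 + log(0.047/0.034)
pH = 4.678 + (+0.141) = 4.82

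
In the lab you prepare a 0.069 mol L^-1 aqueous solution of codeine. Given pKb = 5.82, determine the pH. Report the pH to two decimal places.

C18H21NO3 + H2O ⇌ C18H22NO3+ + OH-
Kb = 10^(−5.82) = 1.51 × 10^-6
Let x = [OH-] at equilibrium. Kb = x²/(0.069 − x).
Neglecting x in the denominator: x = √(1.51 × 10^-6 × 0.069) = 3.23 × 10^-4 M
pOH = −log(3.23 × 10^-4) = 3.49; pH = 14.00 − 3.49 = 10.51

pH = 10.51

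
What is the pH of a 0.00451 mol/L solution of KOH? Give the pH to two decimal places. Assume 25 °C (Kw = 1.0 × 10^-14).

pH = 11.65

KOH is a strong base; [OH-] = 0.00451 M.
pOH = -log(0.00451) = 2.35
pH = 14.00 - 2.35 = 11.65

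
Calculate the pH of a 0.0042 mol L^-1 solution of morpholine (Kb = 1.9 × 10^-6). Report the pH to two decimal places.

C4H8ONH + H2O ⇌ C4H8ONH2+ + OH-
From the ICE table, Kb = x²/(0.0042 − x) = 1.9 × 10^-6.
Neglecting x in the denominator: x = √(1.9 × 10^-6 × 0.0042) = 8.93 × 10^-5 M
pOH = −log(8.93 × 10^-5) = 4.05; pH = 14.00 − 4.05 = 9.95

pH = 9.95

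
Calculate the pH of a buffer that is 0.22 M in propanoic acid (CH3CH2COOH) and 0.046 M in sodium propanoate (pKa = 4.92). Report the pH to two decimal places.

Using pH = pKa + log([base]/[acid]) with [base]/[acid] = 0.046/0.22:
pH = 4.92 + (-0.680) = 4.24

pH = 4.24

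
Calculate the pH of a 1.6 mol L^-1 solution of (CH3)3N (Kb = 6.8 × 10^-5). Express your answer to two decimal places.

pH = 12.02

(CH3)3N + H2O ⇌ (CH3)3NH+ + OH-
Kb = x²/(1.6 − x) = 6.8 × 10^-5
Since Kb ≪ C₀, x ≈ √(Kb·C₀) = 1.04 × 10^-2 M.
pOH = 1.98, so pH = 14.00 − pOH = 12.02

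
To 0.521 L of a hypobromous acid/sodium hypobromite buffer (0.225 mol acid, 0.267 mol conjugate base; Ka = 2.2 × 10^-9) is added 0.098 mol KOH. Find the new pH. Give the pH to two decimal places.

pH = 9.12

OH- converts HOBr to OBr-: HOBr → 0.127 mol, OBr- → 0.365 mol.
pKa = −log(2.2 × 10^-9) = 8.658
pH = pKa + log(n_OBr-/n_HOBr) = 8.658 + log(0.365/0.127) = 8.658 + (+0.458)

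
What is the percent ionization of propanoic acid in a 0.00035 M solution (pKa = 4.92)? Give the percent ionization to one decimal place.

16.9%

CH3CH2COOH ⇌ CH3CH2COO- + H+; let x = [H+] at equilibrium.
Ka = 10^(−4.92) = 1.20 × 10^-5
Ka = x²/(C₀ − x); solving the quadratic gives x = 5.91 × 10^-5 M.
Fraction ionized = 5.91 × 10^-5 / 0.00035 = 0.1689 → 16.9%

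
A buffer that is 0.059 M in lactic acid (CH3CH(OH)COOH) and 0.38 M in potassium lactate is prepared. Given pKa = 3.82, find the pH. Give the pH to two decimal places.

pH = 4.63

pH = pKa + log([A⁻]/[HA]) = 3.82 + log(0.38/0.059)
pH = 3.82 + (+0.809) = 4.63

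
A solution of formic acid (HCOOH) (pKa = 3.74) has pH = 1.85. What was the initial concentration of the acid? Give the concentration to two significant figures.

[H+] = 10^(-1.85) = 1.41 × 10^-2 M = x
Ka = 10^(−3.74) = 1.82 × 10^-4
Ka = x²/(C₀ − x) ⇒ C₀ = x + x²/Ka
C₀ = 1.41 × 10^-2 + (1.41 × 10^-2)²/(1.82 × 10^-4) = 1.11 M

C₀ = 1.1 M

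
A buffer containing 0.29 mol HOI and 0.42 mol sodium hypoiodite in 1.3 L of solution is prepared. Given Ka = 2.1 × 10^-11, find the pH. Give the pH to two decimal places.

pH = 10.84

pKa = −log(2.1 × 10^-11) = 10.678
Henderson–Hasselbalch: pH = pKa + log([OI-]/[HOI]) = 10.678 + log(0.42/0.29)
pH = 10.678 + (+0.161) = 10.84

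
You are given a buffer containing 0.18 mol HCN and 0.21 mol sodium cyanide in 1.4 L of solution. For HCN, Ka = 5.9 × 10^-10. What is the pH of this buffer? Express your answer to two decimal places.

pH = 9.30

pKa = −log(5.9 × 10^-10) = 9.229
pH = pKa + log([A⁻]/[HA]) = 9.229 + log(0.21/0.18)
pH = 9.229 + (+0.067) = 9.30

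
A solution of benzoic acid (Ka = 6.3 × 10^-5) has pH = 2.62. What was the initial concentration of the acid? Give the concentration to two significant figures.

[H+] = 10^(-2.62) = 2.40 × 10^-3 M = x
Ka = x²/(C₀ − x) ⇒ C₀ = x + x²/Ka
C₀ = 2.40 × 10^-3 + (2.40 × 10^-3)²/(6.3 × 10^-5) = 9.38 × 10^-2 M

C₀ = 9.4 × 10^-2 M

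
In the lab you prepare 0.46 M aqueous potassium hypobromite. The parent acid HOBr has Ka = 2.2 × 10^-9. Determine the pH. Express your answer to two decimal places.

pH = 11.16

OBr- is the conjugate base of the weak acid HOBr.
Kb = Kw/Ka = 1.0×10^-14 / 2.2 × 10^-9 = 4.55 × 10^-6
From the ICE table, Kb = x²/(0.46 − x) = 4.55 × 10^-6.
Since Kb ≪ C₀, x ≈ √(Kb·C₀) = 1.45 × 10^-3 M.
pOH = 2.84, so pH = 14.00 − pOH = 11.16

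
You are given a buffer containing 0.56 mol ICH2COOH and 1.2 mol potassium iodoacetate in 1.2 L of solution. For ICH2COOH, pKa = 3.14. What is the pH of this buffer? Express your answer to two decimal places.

Using pH = pKa + log([base]/[acid]) with [base]/[acid] = 1.2/0.56:
pH = 3.14 + (+0.331) = 3.47

pH = 3.47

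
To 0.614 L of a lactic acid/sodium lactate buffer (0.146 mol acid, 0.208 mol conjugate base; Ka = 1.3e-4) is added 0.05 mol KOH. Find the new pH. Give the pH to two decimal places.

pH = 4.32

OH- converts CH3CH(OH)COOH to CH3CH(OH)COO-: CH3CH(OH)COOH → 0.096 mol, CH3CH(OH)COO- → 0.258 mol.
pKa = −log(1.3 × 10^-4) = 3.886
pH = pKa + log([A⁻]/[HA]) = 3.886 + log(0.258/0.096) = 3.886 +0.429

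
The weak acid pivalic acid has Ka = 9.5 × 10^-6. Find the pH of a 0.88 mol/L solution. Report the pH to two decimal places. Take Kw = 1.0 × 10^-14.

pH = 2.54

(CH3)3CCOOH ⇌ (CH3)3CCOO- + H+
Ka = [H+]²/(0.88 − [H+]) = 9.5 × 10^-6
Assume [H+] ≪ 0.88: [H+] ≈ √(9.5 × 10^-6 × 0.88) = 2.89 × 10^-3 M
([H+]/C₀ = 0.33% < 5%, so the approximation holds.)
pH = −log(2.89 × 10^-3) = 2.54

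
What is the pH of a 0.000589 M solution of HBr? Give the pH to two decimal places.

pH = 3.23

HBr is a strong acid and dissociates completely, so [H+] = 0.000589 M.
pH = -log(0.000589) = 3.23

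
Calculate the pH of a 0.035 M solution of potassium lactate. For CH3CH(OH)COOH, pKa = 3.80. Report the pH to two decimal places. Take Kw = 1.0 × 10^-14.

pH = 8.17

CH3CH(OH)COO- is the conjugate base of the weak acid CH3CH(OH)COOH.
Ka = 10^(−3.80) = 1.58 × 10^-4
Kb = Kw/Ka = 1.0×10^-14 / 1.58 × 10^-4 = 6.33 × 10^-11
Let x = [OH-] at equilibrium. Kb = x²/(0.035 − x).
Since Kb ≪ C₀, x ≈ √(Kb·C₀) = 1.49 × 10^-6 M.
Check: 0.0043% ionized — well under 5%, approximation valid.
pOH = −log(1.49 × 10^-6) = 5.83; pH = 14.00 − 5.83 = 8.17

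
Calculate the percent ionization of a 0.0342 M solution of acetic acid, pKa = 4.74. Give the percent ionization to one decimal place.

CH3COOH ⇌ CH3COO- + H+; let x = [H+] at equilibrium.
Ka = 10^(−4.74) = 1.82 × 10^-5
x ≈ √(Ka·C₀) = √(1.82 × 10^-5 × 0.0342) = 7.89 × 10^-4 M
Fraction ionized = 7.89 × 10^-4 / 0.0342 = 0.0231 → 2.3%

2.3%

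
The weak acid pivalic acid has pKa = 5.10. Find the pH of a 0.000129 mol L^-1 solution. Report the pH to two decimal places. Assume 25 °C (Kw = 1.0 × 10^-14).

pH = 4.55

(CH3)3CCOOH ⇌ (CH3)3CCOO- + H+
Ka = 10^(−5.10) = 7.94 × 10^-6
From the ICE table, Ka = x²/(0.000129 − x) = 7.94 × 10^-6.
x is not negligible relative to C₀; solve x² + 7.94e-06·x − 1.02e-09 = 0.
x = [−7.94e-06 + √(7.94e-06² + 4.1e-09)]/2 = 2.83 × 10^-5 M
pH = −log(2.83 × 10^-5) = 4.55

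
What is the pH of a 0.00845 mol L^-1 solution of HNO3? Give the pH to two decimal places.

pH = 2.07

HNO3 is a strong acid and dissociates completely, so [H+] = 0.00845 M.
pH = -log(0.00845) = 2.07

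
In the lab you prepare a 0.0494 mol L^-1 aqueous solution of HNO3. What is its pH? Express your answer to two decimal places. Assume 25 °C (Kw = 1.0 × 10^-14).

pH = 1.31

HNO3 is a strong acid and dissociates completely, so [H+] = 0.0494 M.
pH = -log(0.0494) = 1.31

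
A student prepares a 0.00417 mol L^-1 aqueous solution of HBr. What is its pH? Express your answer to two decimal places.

pH = 2.38

HBr is a strong acid and dissociates completely, so [H+] = 0.00417 M.
pH = -log(0.00417) = 2.38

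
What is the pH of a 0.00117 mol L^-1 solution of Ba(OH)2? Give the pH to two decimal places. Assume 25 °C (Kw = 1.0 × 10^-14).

pH = 11.37

Ba(OH)2 is a strong base (each formula unit releases 2 OH-); [OH-] = 0.00234 M.
pOH = -log(0.00234) = 2.63
pH = 14.00 - 2.63 = 11.37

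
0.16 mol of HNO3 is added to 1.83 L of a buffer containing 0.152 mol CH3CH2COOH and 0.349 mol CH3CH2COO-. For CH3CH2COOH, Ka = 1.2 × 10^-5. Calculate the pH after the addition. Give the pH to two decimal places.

After neutralization: n(CH3CH2COOH) = 0.312 mol, n(CH3CH2COO-) = 0.189 mol.
pKa = −log(1.2 × 10^-5) = 4.921
pH = pKa + log([A⁻]/[HA]) = 4.921 + log(0.189/0.312) = 4.921 -0.218

pH = 4.70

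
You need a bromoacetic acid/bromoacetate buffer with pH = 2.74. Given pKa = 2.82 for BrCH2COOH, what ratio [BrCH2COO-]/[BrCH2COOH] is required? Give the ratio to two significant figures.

ratio = 0.83

pH = pKa + log(r) ⇒ log(r) = 2.74 − 2.82 = -0.08
r = [BrCH2COO-]/[BrCH2COOH] = 10^(-0.08) = 0.832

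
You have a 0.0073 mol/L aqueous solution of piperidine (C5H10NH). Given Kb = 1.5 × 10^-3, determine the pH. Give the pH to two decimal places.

C5H10NH + H2O ⇌ C5H10NH2+ + OH-
Kb = [OH-]²/(0.0073 − [OH-]) = 1.5 × 10^-3
The 5% rule fails; solving [OH-]² + Kb·[OH-] − Kb·C₀ = 0 exactly:
[OH-] = (−Kb + √(Kb² + 4·Kb·C₀))/2 = 2.64 × 10^-3 M
pOH = 2.58, so pH = 14.00 − pOH = 11.42

pH = 11.42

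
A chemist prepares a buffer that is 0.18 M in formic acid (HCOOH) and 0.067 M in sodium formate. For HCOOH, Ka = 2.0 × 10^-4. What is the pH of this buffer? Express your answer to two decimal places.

pKa = −log(2.0 × 10^-4) = 3.699
Henderson–Hasselbalch: pH = pKa + log([HCOO-]/[HCOOH]) = 3.699 + log(0.067/0.18)
pH = 3.699 + (-0.429) = 3.27

pH = 3.27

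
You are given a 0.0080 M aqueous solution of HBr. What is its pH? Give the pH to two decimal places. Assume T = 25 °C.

pH = 2.10

HBr is a strong acid and dissociates completely, so [H+] = 0.0080 M.
pH = -log(0.008) = 2.10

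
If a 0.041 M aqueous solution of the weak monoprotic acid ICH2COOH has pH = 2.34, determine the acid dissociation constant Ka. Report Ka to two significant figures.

[H+] = 10^(-2.34) = 4.57 × 10^-3 M
At equilibrium [HA] = 0.041 − 4.57 × 10^-3 = 3.64 × 10^-2 M
Ka = [H+][A-]/[HA] = (4.57 × 10^-3)² / 3.64 × 10^-2 = 5.7 × 10^-4

Ka = 5.7 × 10^-4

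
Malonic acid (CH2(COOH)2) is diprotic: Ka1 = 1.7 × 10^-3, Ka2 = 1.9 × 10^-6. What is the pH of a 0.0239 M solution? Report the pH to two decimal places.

Since Ka1 ≫ Ka2, the first ionization dominates [H+].
Ka1 = x²/(0.0239 − x) = 1.7 × 10^-3
Solving the quadratic: x = (−Ka1 + √(Ka1² + 4·Ka1·C₀))/2 = 5.58 × 10^-3 M
pH = −log(5.58 × 10^-3) = 2.25

pH = 2.25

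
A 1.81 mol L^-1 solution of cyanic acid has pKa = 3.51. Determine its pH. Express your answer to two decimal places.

HOCN ⇌ OCN- + H+
Ka = 10^(−3.51) = 3.09 × 10^-4
Let x = [H+] at equilibrium. Ka = x²/(1.81 − x).
Neglecting x in the denominator: x = √(3.09 × 10^-4 × 1.81) = 2.36 × 10^-2 M
(x/C₀ = 1.3% < 5%, so the approximation holds.)
pH = −log[H+] = −log(2.36 × 10^-2) = 1.63

pH = 1.63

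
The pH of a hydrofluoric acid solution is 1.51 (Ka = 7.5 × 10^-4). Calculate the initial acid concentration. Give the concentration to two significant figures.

[H+] = 10^(-1.51) = 3.09 × 10^-2 M = x
Ka = x²/(C₀ − x) ⇒ C₀ = x + x²/Ka
C₀ = 3.09 × 10^-2 + (3.09 × 10^-2)²/(7.5 × 10^-4) = 1.30 M

C₀ = 1.3 M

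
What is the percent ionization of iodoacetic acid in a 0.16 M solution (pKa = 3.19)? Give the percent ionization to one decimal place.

ICH2COOH ⇌ ICH2COO- + H+; let x = [H+] at equilibrium.
Ka = 10^(−3.19) = 6.46 × 10^-4
Ka = x²/(C₀ − x); solving the quadratic gives x = 9.85 × 10^-3 M.
Fraction ionized = 9.85 × 10^-3 / 0.16 = 0.0616 → 6.2%

6.2%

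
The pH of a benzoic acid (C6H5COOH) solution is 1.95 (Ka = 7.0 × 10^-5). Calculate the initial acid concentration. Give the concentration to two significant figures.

C₀ = 1.8 M

[H+] = 10^(-1.95) = 1.12 × 10^-2 M = x
Ka = x²/(C₀ − x) ⇒ C₀ = x + x²/Ka
C₀ = 1.12 × 10^-2 + (1.12 × 10^-2)²/(7.0 × 10^-5) = 1.80 M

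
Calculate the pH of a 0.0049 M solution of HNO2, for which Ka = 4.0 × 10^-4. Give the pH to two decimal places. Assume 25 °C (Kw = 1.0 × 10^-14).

HNO2 ⇌ NO2- + H+
Ka = [H+]²/(0.0049 − [H+]) = 4.0 × 10^-4
Here C₀/Ka ≈ 12.2, so the small-[H+] approximation fails. Use the quadratic:
[H+] = (−Ka + √(Ka² + 4·Ka·C₀))/2 = 1.21 × 10^-3 M
pH = −log(1.21 × 10^-3) = 2.92

pH = 2.92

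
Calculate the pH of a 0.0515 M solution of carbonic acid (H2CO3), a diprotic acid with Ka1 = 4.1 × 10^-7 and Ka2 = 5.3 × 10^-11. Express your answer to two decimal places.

Ka1 ≫ Ka2, so treat the first dissociation as the only significant source of H+.
Ka1 = x²/(0.0515 − x) = 4.1 × 10^-7
x ≈ √(4.1 × 10^-7 × 0.0515) = 1.45 × 10^-4 M
pH = −log(1.45 × 10^-4) = 3.84

pH = 3.84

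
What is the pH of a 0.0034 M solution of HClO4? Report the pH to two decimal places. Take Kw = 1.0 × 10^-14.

pH = 2.47

HClO4 is a strong acid and dissociates completely, so [H+] = 0.0034 M.
pH = -log(0.0034) = 2.47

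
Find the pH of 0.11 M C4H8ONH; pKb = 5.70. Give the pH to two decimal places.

pH = 10.67

C4H8ONH + H2O ⇌ C4H8ONH2+ + OH-
Kb = 10^(−5.70) = 2.00 × 10^-6
From the ICE table, Kb = [OH-]²/(0.11 − [OH-]) = 2.00 × 10^-6.
Assume [OH-] ≪ 0.11: [OH-] ≈ √(2.00 × 10^-6 × 0.11) = 4.69 × 10^-4 M
pOH = −log(4.69 × 10^-4) = 3.33; pH = 14.00 − 3.33 = 10.67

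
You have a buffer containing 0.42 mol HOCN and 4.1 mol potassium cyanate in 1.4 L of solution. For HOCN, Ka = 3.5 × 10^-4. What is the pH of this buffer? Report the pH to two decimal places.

pH = 4.45

pKa = −log(3.5 × 10^-4) = 3.456
Henderson–Hasselbalch: pH = pKa + log([OCN-]/[HOCN]) = 3.456 + log(4.1/0.42)
pH = 3.456 + (+0.990) = 4.45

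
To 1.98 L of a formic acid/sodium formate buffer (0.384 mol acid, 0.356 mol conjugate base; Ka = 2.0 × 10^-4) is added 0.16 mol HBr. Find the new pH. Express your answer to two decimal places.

pH = 3.26

After neutralization: n(HCOOH) = 0.544 mol, n(HCOO-) = 0.196 mol.
pKa = −log(2.0 × 10^-4) = 3.699
Henderson–Hasselbalch with mole ratio 0.196/0.544: pH = 3.699 + (-0.443)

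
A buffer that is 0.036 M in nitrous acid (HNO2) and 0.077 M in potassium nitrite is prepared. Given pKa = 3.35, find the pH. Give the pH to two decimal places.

Using pH = pKa + log([base]/[acid]) with [base]/[acid] = 0.077/0.036:
pH = 3.35 + (+0.330) = 3.68

pH = 3.68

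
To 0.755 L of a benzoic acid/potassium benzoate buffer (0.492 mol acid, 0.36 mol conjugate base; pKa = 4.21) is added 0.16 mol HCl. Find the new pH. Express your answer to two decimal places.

pH = 3.70

Added H+ converts C6H5COO- to C6H5COOH: C6H5COOH → 0.652 mol, C6H5COO- → 0.2 mol.
pH = pKa + log([A⁻]/[HA]) = 4.21 + log(0.2/0.652) = 4.21 -0.513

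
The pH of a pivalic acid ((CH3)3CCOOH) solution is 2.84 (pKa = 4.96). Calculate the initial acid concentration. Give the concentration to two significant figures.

[H+] = 10^(-2.84) = 1.45 × 10^-3 M = x
Ka = 10^(−4.96) = 1.10 × 10^-5
Ka = x²/(C₀ − x) ⇒ C₀ = x + x²/Ka
C₀ = 1.45 × 10^-3 + (1.45 × 10^-3)²/(1.10 × 10^-5) = 1.93 × 10^-1 M

C₀ = 1.9 × 10^-1 M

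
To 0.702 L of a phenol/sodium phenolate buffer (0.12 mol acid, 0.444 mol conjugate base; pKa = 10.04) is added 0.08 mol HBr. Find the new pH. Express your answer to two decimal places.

pH = 10.30

After neutralization: n(C6H5OH) = 0.2 mol, n(C6H5O-) = 0.364 mol.
Henderson–Hasselbalch with mole ratio 0.364/0.2: pH = 10.04 + (+0.260)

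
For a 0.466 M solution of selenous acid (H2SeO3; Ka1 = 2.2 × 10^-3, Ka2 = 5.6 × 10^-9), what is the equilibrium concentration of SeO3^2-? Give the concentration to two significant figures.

5.6 × 10^-9 M

First ionization gives [H+] ≈ [HSeO3-] = 3.09 × 10^-2 M.
Second step: Ka2 = [H+][SeO3^2-]/[HSeO3-] ≈ [SeO3^2-] (since [H+] ≈ [HSeO3-]).
So [SeO3^2-] ≈ Ka2.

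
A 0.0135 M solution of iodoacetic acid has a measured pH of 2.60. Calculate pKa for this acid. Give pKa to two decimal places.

[H+] = 10^(-2.60) = 2.51 × 10^-3 M
At equilibrium [HA] = 0.0135 − 2.51 × 10^-3 = 1.10 × 10^-2 M
Ka = [H+][A-]/[HA] = (2.51 × 10^-3)² / 1.10 × 10^-2 = 5.73 × 10^-4
pKa = -log(5.73 × 10^-4) = 3.24

pKa = 3.24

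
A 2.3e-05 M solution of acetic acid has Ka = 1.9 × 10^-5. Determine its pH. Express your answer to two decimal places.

CH3COOH ⇌ CH3COO- + H+
From the ICE table, Ka = [H+]²/(2.3e-05 − [H+]) = 1.9 × 10^-5.
The 5% rule fails; solving [H+]² + Ka·[H+] − Ka·C₀ = 0 exactly:
[H+] = [−1.9e-05 + √(1.9e-05² + 1.75e-09)]/2 = 1.35 × 10^-5 M
pH = −log[H+] = −log(1.35 × 10^-5) = 4.87

pH = 4.87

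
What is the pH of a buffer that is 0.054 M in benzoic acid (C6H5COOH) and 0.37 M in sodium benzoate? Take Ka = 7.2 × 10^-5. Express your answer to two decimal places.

pH = 4.98

pKa = −log(7.2 × 10^-5) = 4.143
Henderson–Hasselbalch: pH = pKa + log([C6H5COO-]/[C6H5COOH]) = 4.143 + log(0.37/0.054)
pH = 4.143 + (+0.836) = 4.98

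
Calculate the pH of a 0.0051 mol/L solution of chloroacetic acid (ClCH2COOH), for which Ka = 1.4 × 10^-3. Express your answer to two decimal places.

pH = 2.69

ClCH2COOH ⇌ ClCH2COO- + H+
Ka = [H+]²/(0.0051 − [H+]) = 1.4 × 10^-3
Here C₀/Ka ≈ 3.64, so the small-[H+] approximation fails. Use the quadratic:
[H+] = [−0.0014 + √(0.0014² + 2.86e-05)]/2 = 2.06 × 10^-3 M
pH = −log(2.06 × 10^-3) = 2.69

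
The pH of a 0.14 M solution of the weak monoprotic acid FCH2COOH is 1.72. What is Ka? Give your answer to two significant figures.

[H+] = 10^(-1.72) = 1.91 × 10^-2 M
At equilibrium [HA] = 0.14 − 1.91 × 10^-2 = 1.21 × 10^-1 M
Ka = [H+][A-]/[HA] = (1.91 × 10^-2)² / 1.21 × 10^-1 = 3.0 × 10^-3

Ka = 3.0 × 10^-3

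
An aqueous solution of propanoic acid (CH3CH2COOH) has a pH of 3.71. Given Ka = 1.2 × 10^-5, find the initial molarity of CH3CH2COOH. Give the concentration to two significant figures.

[H+] = 10^(-3.71) = 1.95 × 10^-4 M = x
Ka = x²/(C₀ − x) ⇒ C₀ = x + x²/Ka
C₀ = 1.95 × 10^-4 + (1.95 × 10^-4)²/(1.2 × 10^-5) = 3.36 × 10^-3 M

C₀ = 3.4 × 10^-3 M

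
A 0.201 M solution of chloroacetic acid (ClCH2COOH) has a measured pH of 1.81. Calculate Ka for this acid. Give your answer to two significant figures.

[H+] = 10^(-1.81) = 1.55 × 10^-2 M
At equilibrium [HA] = 0.201 − 1.55 × 10^-2 = 1.85 × 10^-1 M
Ka = [H+][A-]/[HA] = (1.55 × 10^-2)² / 1.85 × 10^-1 = 1.3 × 10^-3

Ka = 1.3 × 10^-3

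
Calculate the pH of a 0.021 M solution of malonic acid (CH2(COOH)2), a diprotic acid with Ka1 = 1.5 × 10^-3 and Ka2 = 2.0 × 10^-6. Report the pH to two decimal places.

Since Ka1 ≫ Ka2, the first ionization dominates [H+].
Ka1 = x²/(0.021 − x) = 1.5 × 10^-3
Solving the quadratic: x = (−Ka1 + √(Ka1² + 4·Ka1·C₀))/2 = 4.91 × 10^-3 M
pH = −log(4.91 × 10^-3) = 2.31

pH = 2.31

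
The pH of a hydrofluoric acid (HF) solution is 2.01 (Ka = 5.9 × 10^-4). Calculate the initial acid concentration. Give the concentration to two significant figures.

C₀ = 1.7 × 10^-1 M

[H+] = 10^(-2.01) = 9.77 × 10^-3 M = x
Ka = x²/(C₀ − x) ⇒ C₀ = x + x²/Ka
C₀ = 9.77 × 10^-3 + (9.77 × 10^-3)²/(5.9 × 10^-4) = 1.72 × 10^-1 M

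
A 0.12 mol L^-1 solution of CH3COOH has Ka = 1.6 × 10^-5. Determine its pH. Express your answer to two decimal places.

CH3COOH ⇌ CH3COO- + H+
From the ICE table, Ka = x²/(0.12 − x) = 1.6 × 10^-5.
Since Ka ≪ C₀, x ≈ √(Ka·C₀) = 1.39 × 10^-3 M.
Check: 1.2% ionized — well under 5%, approximation valid.
pH = −log(1.39 × 10^-3) = 2.86

pH = 2.86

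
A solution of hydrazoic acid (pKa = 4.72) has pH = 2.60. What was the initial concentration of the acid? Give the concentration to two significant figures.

[H+] = 10^(-2.60) = 2.51 × 10^-3 M = x
Ka = 10^(−4.72) = 1.91 × 10^-5
Ka = x²/(C₀ − x) ⇒ C₀ = x + x²/Ka
C₀ = 2.51 × 10^-3 + (2.51 × 10^-3)²/(1.91 × 10^-5) = 3.32 × 10^-1 M

C₀ = 3.3 × 10^-1 M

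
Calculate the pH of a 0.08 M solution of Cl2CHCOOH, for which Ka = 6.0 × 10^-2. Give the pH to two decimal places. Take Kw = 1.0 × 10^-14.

Cl2CHCOOH ⇌ Cl2CHCOO- + H+
Ka = [H+]²/(0.08 − [H+]) = 6.0 × 10^-2
Here C₀/Ka ≈ 1.33, so the small-[H+] approximation fails. Use the quadratic:
[H+] = (−Ka + √(Ka² + 4·Ka·C₀))/2 = 4.55 × 10^-2 M
pH = −log(4.55 × 10^-2) = 1.34

pH = 1.34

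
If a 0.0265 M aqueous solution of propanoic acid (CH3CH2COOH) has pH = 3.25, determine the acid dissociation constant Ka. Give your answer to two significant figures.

Ka = 1.2 × 10^-5

[H+] = 10^(-3.25) = 5.62 × 10^-4 M
At equilibrium [HA] = 0.0265 − 5.62 × 10^-4 = 2.59 × 10^-2 M
Ka = [H+][A-]/[HA] = (5.62 × 10^-4)² / 2.59 × 10^-2 = 1.2 × 10^-5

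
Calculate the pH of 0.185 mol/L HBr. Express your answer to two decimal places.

pH = 0.73

HBr is a strong acid and dissociates completely, so [H+] = 0.185 M.
pH = -log(0.185) = 0.73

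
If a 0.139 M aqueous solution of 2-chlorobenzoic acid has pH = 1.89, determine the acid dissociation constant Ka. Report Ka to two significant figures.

[H+] = 10^(-1.89) = 1.29 × 10^-2 M
At equilibrium [HA] = 0.139 − 1.29 × 10^-2 = 1.26 × 10^-1 M
Ka = [H+][A-]/[HA] = (1.29 × 10^-2)² / 1.26 × 10^-1 = 1.3 × 10^-3

Ka = 1.3 × 10^-3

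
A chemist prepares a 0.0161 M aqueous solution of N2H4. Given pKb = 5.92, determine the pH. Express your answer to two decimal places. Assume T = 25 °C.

N2H4 + H2O ⇌ N2H5+ + OH-
Kb = 10^(−5.92) = 1.20 × 10^-6
Kb = [OH-]²/(0.0161 − [OH-]) = 1.20 × 10^-6
Neglecting [OH-] in the denominator: [OH-] = √(1.20 × 10^-6 × 0.0161) = 1.39 × 10^-4 M
Check: 0.86% ionized — well under 5%, approximation valid.
pOH = −log(1.39 × 10^-4) = 3.86; pH = 14.00 − 3.86 = 10.14

pH = 10.14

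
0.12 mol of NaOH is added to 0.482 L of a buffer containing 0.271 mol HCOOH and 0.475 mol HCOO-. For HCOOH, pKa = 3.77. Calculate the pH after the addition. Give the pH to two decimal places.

OH- converts HCOOH to HCOO-: HCOOH → 0.151 mol, HCOO- → 0.595 mol.
Henderson–Hasselbalch with mole ratio 0.595/0.151: pH = 3.77 + (+0.596)

pH = 4.37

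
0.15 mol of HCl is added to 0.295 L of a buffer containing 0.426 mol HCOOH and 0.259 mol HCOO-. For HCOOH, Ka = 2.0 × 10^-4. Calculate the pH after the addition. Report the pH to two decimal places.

Added H+ converts HCOO- to HCOOH: HCOOH → 0.576 mol, HCOO- → 0.109 mol.
pKa = −log(2.0 × 10^-4) = 3.699
pH = pKa + log([A⁻]/[HA]) = 3.699 + log(0.109/0.576) = 3.699 -0.723

pH = 2.98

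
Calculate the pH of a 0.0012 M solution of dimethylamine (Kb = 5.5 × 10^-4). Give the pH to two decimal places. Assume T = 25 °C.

(CH3)2NH + H2O ⇌ (CH3)2NH2+ + OH-
From the ICE table, Kb = [OH-]²/(0.0012 − [OH-]) = 5.5 × 10^-4.
The 5% rule fails; solving [OH-]² + Kb·[OH-] − Kb·C₀ = 0 exactly:
[OH-] = (−Kb + √(Kb² + 4·Kb·C₀))/2 = 5.83 × 10^-4 M
pOH = −log(5.83 × 10^-4) = 3.23; pH = 14.00 − 3.23 = 10.77

pH = 10.77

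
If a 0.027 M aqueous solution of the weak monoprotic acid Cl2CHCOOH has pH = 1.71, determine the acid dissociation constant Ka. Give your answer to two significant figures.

[H+] = 10^(-1.71) = 1.95 × 10^-2 M
At equilibrium [HA] = 0.027 − 1.95 × 10^-2 = 7.50 × 10^-3 M
Ka = [H+][A-]/[HA] = (1.95 × 10^-2)² / 7.50 × 10^-3 = 5.1 × 10^-2

Ka = 5.1 × 10^-2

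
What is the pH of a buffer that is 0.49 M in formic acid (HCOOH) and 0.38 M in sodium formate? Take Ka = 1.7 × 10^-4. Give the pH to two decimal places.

pH = 3.66

pKa = −log(1.7 × 10^-4) = 3.770
pH = pKa + log([A⁻]/[HA]) = 3.770 + log(0.38/0.49)
pH = 3.770 + (-0.110) = 3.66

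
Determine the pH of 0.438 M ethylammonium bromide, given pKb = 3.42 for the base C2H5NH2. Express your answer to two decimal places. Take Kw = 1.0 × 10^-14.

C2H5NH3+ is the conjugate acid of the weak base C2H5NH2.
Kb = 10^(−3.42) = 3.80 × 10^-4
Ka = Kw/Kb = 1.0×10^-14 / 3.80 × 10^-4 = 2.63 × 10^-11
From the ICE table, Ka = [H+]²/(0.438 − [H+]) = 2.63 × 10^-11.
Since Ka ≪ C₀, [H+] ≈ √(Ka·C₀) = 3.39 × 10^-6 M.
pH = −log(3.39 × 10^-6) = 5.47

pH = 5.47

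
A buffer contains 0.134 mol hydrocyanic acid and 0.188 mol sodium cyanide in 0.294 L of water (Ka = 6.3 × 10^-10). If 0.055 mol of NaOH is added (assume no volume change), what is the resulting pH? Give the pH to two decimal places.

After neutralization: n(HCN) = 0.079 mol, n(CN-) = 0.243 mol.
pKa = −log(6.3 × 10^-10) = 9.201
pH = pKa + log(n_CN-/n_HCN) = 9.201 + log(0.243/0.079) = 9.201 + (+0.488)

pH = 9.69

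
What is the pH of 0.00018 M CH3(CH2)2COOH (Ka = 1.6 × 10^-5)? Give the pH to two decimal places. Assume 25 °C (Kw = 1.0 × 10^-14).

pH = 4.33

CH3(CH2)2COOH ⇌ CH3(CH2)2COO- + H+
From the ICE table, Ka = [H+]²/(0.00018 − [H+]) = 1.6 × 10^-5.
The 5% rule fails; solving [H+]² + Ka·[H+] − Ka·C₀ = 0 exactly:
[H+] = (−Ka + √(Ka² + 4·Ka·C₀))/2 = 4.63 × 10^-5 M
pH = −log(4.63 × 10^-5) = 4.33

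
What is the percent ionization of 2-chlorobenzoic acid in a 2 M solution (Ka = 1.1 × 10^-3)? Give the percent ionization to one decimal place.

ClC6H4COOH ⇌ ClC6H4COO- + H+; let x = [H+] at equilibrium.
x ≈ √(Ka·C₀) = √(1.1 × 10^-3 × 2) = 4.69 × 10^-2 M
Fraction ionized = 4.69 × 10^-2 / 2 = 0.0234 → 2.3%

2.3%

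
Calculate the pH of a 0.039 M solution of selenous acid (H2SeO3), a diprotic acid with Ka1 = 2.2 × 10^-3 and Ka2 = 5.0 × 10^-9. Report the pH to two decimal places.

Ka1 ≫ Ka2, so treat the first dissociation as the only significant source of H+.
Ka1 = x²/(0.039 − x) = 2.2 × 10^-3
Solving the quadratic: x = (−Ka1 + √(Ka1² + 4·Ka1·C₀))/2 = 8.23 × 10^-3 M
pH = −log(8.23 × 10^-3) = 2.08

pH = 2.08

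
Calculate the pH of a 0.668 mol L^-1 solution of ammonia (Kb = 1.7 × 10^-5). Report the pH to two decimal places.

pH = 11.53

NH3 + H2O ⇌ NH4+ + OH-
Kb = x²/(0.668 − x) = 1.7 × 10^-5
Since Kb ≪ C₀, x ≈ √(Kb·C₀) = 3.37 × 10^-3 M.
pOH = 2.47, so pH = 14.00 − pOH = 11.53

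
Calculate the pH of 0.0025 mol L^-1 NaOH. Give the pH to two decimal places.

pH = 11.40

NaOH is a strong base; [OH-] = 0.0025 M.
pOH = -log(0.0025) = 2.60
pH = 14.00 - 2.60 = 11.40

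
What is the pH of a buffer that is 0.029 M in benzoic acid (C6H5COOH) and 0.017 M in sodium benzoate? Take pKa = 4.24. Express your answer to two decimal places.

pH = 4.01

Using pH = pKa + log([base]/[acid]) with [base]/[acid] = 0.017/0.029:
pH = 4.24 + (-0.232) = 4.01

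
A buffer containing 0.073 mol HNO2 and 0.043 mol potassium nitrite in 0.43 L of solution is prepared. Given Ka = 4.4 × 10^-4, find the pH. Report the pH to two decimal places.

pH = 3.13

pKa = −log(4.4 × 10^-4) = 3.357
Henderson–Hasselbalch: pH = pKa + log([NO2-]/[HNO2]) = 3.357 + log(0.043/0.073)
pH = 3.357 + (-0.230) = 3.13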